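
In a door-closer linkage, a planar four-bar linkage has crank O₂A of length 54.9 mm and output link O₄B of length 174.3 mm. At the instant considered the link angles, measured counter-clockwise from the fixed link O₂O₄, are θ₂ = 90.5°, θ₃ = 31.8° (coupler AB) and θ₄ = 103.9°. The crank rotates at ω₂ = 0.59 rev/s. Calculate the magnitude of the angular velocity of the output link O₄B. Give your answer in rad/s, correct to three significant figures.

ω₂ = 3.707 rad/s (from 0.59 rev/s).
Differentiating the loop-closure r₂e^{iθ₂}+r₃e^{iθ₃}=r₁+r₄e^{iθ₄} gives r₂ω₂e^{iθ₂}+r₃ω₃e^{iθ₃}=r₄ω₄e^{iθ₄}.
Eliminating the other unknown: ω₄ = r₂ω₂ sin(θ₂−θ₃) / [r₄ sin(θ₄−θ₃)].
Numerator sine = +0.85446; denominator sine = +0.95159.
Result = 0.0549·3.707·(+0.85446) / (0.1743·(+0.95159)) = +1.0484 rad/s; magnitude 1.0484 rad/s.

1.05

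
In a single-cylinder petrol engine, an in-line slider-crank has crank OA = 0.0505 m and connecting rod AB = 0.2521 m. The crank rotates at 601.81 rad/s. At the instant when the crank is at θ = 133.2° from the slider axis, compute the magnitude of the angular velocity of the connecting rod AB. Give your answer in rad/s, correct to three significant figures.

83.4

ω = 601.8 rad/s
The rod makes angle φ with the slider axis where L sinφ = r sinθ; differentiating, L cosφ·φ̇ = r ω cosθ.
L cosφ = √(L² − r² sin²θ) = 0.2494 m.
|ω_rod| = r ω |cosθ| / √(L² − r² sin²θ) = 0.0505·601.8·0.68455/0.2494 = 83.418 rad/s.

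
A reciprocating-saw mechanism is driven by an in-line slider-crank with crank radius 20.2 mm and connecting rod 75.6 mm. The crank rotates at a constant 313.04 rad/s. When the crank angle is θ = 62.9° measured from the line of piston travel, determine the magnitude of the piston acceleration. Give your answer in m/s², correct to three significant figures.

590

ω = 313 rad/s
x(θ) = r cosθ + √(L² − r² sin²θ); with ω constant, a = ω²·d²x/dθ².
d²x/dθ² = −r cosθ − r²(cos2θ)/√u − r⁴ sin²2θ/(4u^{3/2}),  u = L² − r² sin²θ = 0.005392 m².
Substituting r = 0.0202 m, L = 0.0756 m, θ = 62.9°: d²x/dθ² = -0.0060206 m.
a = ω²·d²x/dθ² = (313)²·(-0.0060206) = -589.99 m/s²;  |a| = 589.99 m/s².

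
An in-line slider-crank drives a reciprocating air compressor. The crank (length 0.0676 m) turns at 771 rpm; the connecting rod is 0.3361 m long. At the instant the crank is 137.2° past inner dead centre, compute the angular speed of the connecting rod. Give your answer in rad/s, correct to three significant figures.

ω = 80.74 rad/s (converted from 771 rpm).
The rod makes angle φ with the slider axis where L sinφ = r sinθ; differentiating, L cosφ·φ̇ = r ω cosθ.
L cosφ = √(L² − r² sin²θ) = 0.33295 m.
|ω_rod| = r ω |cosθ| / √(L² − r² sin²θ) = 0.0676·80.74·0.73373/0.33295 = 12.028 rad/s.

12.0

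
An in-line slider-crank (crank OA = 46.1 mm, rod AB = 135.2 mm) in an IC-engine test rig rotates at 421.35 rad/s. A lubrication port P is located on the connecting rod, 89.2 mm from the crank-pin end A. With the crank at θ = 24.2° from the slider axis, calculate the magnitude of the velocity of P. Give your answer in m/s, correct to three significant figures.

11.3

ω = 421.4 rad/s.  Crank-pin speed |V_A| = rω = 19.424 m/s, perpendicular to OA.
Rod angle: sinφ = −(r/L) sinθ ⇒ φ = -8.035°; ω_rod = −rω cosθ/√(L²−r²sin²θ) = -132.34 rad/s.
V_P = V_A + ω_rod × AP, with AP = 0.0892 m along the rod.
Components: V_Px = −rω sinθ − a·ω_rod·sinφ = -9.6125 m/s;  V_Py = rω cosθ + a·ω_rod·cosφ = +6.0281 m/s.
|V_P| = √(V_Px² + V_Py²) = 11.346 m/s.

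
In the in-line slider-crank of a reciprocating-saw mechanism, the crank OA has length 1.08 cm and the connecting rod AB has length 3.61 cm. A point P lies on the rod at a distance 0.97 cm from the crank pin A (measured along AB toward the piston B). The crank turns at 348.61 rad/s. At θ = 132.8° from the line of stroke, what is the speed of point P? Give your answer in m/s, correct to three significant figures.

ω = 348.6 rad/s.  Crank-pin speed |V_A| = rω = 3.765 m/s, perpendicular to OA.
Rod angle: sinφ = −(r/L) sinθ ⇒ φ = -12.680°; ω_rod = −rω cosθ/√(L²−r²sin²θ) = +72.633 rad/s.
V_P = V_A + ω_rod × AP, with AP = 0.0097 m along the rod.
Components: V_Px = −rω sinθ − a·ω_rod·sinφ = -2.6078 m/s;  V_Py = rω cosθ + a·ω_rod·cosφ = -1.8707 m/s.
|V_P| = √(V_Px² + V_Py²) = 3.2094 m/s.

3.21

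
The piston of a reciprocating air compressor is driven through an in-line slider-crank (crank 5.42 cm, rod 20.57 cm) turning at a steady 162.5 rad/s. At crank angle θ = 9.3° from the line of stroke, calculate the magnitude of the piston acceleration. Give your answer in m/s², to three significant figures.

ω = 162.5 rad/s
x(θ) = r cosθ + √(L² − r² sin²θ); with ω constant, a = ω²·d²x/dθ².
d²x/dθ² = −r cosθ − r²(cos2θ)/√u − r⁴ sin²2θ/(4u^{3/2}),  u = L² − r² sin²θ = 0.0422358 m².
Substituting r = 0.0542 m, L = 0.2057 m, θ = 9.3°: d²x/dθ² = -0.06706 m.
a = ω²·d²x/dθ² = (162.5)²·(-0.06706) = -1770.8 m/s²;  |a| = 1770.8 m/s².

1770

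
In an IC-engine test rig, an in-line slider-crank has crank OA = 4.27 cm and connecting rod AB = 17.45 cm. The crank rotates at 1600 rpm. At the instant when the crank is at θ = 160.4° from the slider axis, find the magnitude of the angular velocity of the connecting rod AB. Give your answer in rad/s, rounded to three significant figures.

38.8

ω = 167.6 rad/s (converted from 1600 rpm).
The rod makes angle φ with the slider axis where L sinφ = r sinθ; differentiating, L cosφ·φ̇ = r ω cosθ.
L cosφ = √(L² − r² sin²θ) = 0.17391 m.
|ω_rod| = r ω |cosθ| / √(L² − r² sin²θ) = 0.0427·167.6·0.94206/0.17391 = 38.755 rad/s.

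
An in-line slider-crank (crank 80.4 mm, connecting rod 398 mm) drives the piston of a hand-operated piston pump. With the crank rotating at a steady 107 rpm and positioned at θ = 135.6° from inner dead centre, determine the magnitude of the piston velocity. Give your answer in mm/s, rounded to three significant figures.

538

ω = 2π·107/60 = 11.21 rad/s
For an in-line slider-crank, x = r cosθ + √(L² − r² sin²θ), so v = −rω sinθ·[1 + r cosθ/√(L² − r² sin²θ)].
With r = 0.0804 m, L = 0.398 m, θ = 135.6°: √(L² − r² sin²θ) = 0.394 m.
v = −0.0804·11.21·0.69966·[1 + 0.0804·-0.71447/0.394] = -0.53842 m/s.
|v| = 0.53842 m/s = 538.42 mm/s.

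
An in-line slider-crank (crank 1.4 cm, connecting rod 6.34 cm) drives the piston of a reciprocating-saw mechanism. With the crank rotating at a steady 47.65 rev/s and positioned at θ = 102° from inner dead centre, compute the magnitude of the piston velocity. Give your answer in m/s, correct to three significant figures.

ω = 2π·47.6 = 299.4 rad/s
For an in-line slider-crank, x = r cosθ + √(L² − r² sin²θ), so v = −rω sinθ·[1 + r cosθ/√(L² − r² sin²θ)].
With r = 0.014 m, L = 0.0634 m, θ = 102°: √(L² − r² sin²θ) = 0.061903 m.
v = −0.014·299.4·0.97815·[1 + 0.014·-0.20791/0.061903] = -3.9071 m/s.
|v| = 3.9071 m/s.

3.91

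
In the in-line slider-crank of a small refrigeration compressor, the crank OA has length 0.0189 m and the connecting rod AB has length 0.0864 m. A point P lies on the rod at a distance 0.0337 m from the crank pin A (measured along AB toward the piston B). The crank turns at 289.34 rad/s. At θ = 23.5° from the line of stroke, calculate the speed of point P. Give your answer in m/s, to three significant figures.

3.86

ω = 289.3 rad/s.  Crank-pin speed |V_A| = rω = 5.4685 m/s, perpendicular to OA.
Rod angle: sinφ = −(r/L) sinθ ⇒ φ = -5.004°; ω_rod = −rω cosθ/√(L²−r²sin²θ) = -58.266 rad/s.
V_P = V_A + ω_rod × AP, with AP = 0.0337 m along the rod.
Components: V_Px = −rω sinθ − a·ω_rod·sinφ = -2.3518 m/s;  V_Py = rω cosθ + a·ω_rod·cosφ = +3.0589 m/s.
|V_P| = √(V_Px² + V_Py²) = 3.8585 m/s.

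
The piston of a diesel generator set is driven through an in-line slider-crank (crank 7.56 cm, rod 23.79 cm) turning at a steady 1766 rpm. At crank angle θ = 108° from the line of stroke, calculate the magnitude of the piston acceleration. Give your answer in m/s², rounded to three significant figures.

ω = 2π·1766/60 = 184.9 rad/s
x(θ) = r cosθ + √(L² − r² sin²θ); with ω constant, a = ω²·d²x/dθ².
d²x/dθ² = −r cosθ − r²(cos2θ)/√u − r⁴ sin²2θ/(4u^{3/2}),  u = L² − r² sin²θ = 0.0514268 m².
Substituting r = 0.0756 m, L = 0.2379 m, θ = 108°: d²x/dθ² = +0.043509 m.
a = ω²·d²x/dθ² = (184.9)²·(+0.043509) = +1488.1 m/s²;  |a| = 1488.1 m/s².

1490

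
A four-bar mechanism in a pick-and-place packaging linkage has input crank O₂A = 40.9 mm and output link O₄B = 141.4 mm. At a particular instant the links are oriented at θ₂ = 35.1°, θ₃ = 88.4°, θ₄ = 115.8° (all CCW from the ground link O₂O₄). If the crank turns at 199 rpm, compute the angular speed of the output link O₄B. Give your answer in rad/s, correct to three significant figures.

ω₂ = 20.84 rad/s (from 199 rpm).
Differentiating the loop-closure r₂e^{iθ₂}+r₃e^{iθ₃}=r₁+r₄e^{iθ₄} gives r₂ω₂e^{iθ₂}+r₃ω₃e^{iθ₃}=r₄ω₄e^{iθ₄}.
Eliminating the other unknown: ω₄ = r₂ω₂ sin(θ₂−θ₃) / [r₄ sin(θ₄−θ₃)].
Numerator sine = -0.80178; denominator sine = +0.46020.
Result = 0.0409·20.84·(-0.80178) / (0.1414·(+0.46020)) = -10.502 rad/s; magnitude 10.502 rad/s.

10.5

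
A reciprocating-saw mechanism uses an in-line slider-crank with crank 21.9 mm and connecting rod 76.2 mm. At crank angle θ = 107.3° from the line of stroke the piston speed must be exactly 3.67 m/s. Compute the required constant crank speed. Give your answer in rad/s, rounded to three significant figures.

193

For an in-line slider-crank, |v_piston| = rω|sinθ|·[1 + r cosθ/√(L² − r² sin²θ)].
With r = 0.0219 m, L = 0.0762 m, θ = 107.3°: the bracketed kinematic factor |dx/dθ| = 0.019051 m.
ω = v/|dx/dθ| = 3.67/0.019051 = 192.64 rad/s.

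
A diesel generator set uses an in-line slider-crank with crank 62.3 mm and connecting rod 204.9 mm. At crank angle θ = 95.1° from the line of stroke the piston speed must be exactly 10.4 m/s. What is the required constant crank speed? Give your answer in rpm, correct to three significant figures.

1650

For an in-line slider-crank, |v_piston| = rω|sinθ|·[1 + r cosθ/√(L² − r² sin²θ)].
With r = 0.0623 m, L = 0.2049 m, θ = 95.1°: the bracketed kinematic factor |dx/dθ| = 0.060294 m.
ω = v/|dx/dθ| = 10.4/0.060294 = 172.49 rad/s.
N = 60ω/(2π) = 1647.2 rpm.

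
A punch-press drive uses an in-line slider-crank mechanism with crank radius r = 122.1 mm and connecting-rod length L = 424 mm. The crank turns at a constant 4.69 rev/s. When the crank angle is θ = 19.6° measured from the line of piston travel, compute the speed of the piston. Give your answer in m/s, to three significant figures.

ω = 2π·4.69 = 29.47 rad/s
For an in-line slider-crank, x = r cosθ + √(L² − r² sin²θ), so v = −rω sinθ·[1 + r cosθ/√(L² − r² sin²θ)].
With r = 0.1221 m, L = 0.424 m, θ = 19.6°: √(L² − r² sin²θ) = 0.42202 m.
v = −0.1221·29.47·0.33545·[1 + 0.1221·0.94206/0.42202] = -1.5359 m/s.
|v| = 1.5359 m/s.

1.54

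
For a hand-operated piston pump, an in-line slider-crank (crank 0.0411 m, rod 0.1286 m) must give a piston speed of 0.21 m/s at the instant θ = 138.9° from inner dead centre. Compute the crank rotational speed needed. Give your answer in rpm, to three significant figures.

For an in-line slider-crank, |v_piston| = rω|sinθ|·[1 + r cosθ/√(L² − r² sin²θ)].
With r = 0.0411 m, L = 0.1286 m, θ = 138.9°: the bracketed kinematic factor |dx/dθ| = 0.020363 m.
ω = v/|dx/dθ| = 0.21/0.020363 = 10.313 rad/s.
N = 60ω/(2π) = 98.482 rpm.

98.5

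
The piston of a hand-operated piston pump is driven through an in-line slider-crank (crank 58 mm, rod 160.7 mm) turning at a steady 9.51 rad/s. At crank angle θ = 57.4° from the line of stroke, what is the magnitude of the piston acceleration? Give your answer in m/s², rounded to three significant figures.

2.05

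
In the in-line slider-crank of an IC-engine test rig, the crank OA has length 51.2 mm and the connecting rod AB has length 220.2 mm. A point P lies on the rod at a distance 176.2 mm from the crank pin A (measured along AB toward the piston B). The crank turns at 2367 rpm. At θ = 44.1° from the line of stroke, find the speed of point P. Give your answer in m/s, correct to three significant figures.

10.2

ω = 247.9 rad/s.  Crank-pin speed |V_A| = rω = 12.691 m/s, perpendicular to OA.
Rod angle: sinφ = −(r/L) sinθ ⇒ φ = -9.312°; ω_rod = −rω cosθ/√(L²−r²sin²θ) = -41.941 rad/s.
V_P = V_A + ω_rod × AP, with AP = 0.1762 m along the rod.
Components: V_Px = −rω sinθ − a·ω_rod·sinφ = -10.028 m/s;  V_Py = rω cosθ + a·ω_rod·cosφ = +1.8211 m/s.
|V_P| = √(V_Px² + V_Py²) = 10.192 m/s.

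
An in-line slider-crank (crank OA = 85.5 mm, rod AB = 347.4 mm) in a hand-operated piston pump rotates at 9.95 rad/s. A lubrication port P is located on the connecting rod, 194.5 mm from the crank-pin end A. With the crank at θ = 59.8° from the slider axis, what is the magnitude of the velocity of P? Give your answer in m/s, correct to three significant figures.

0.810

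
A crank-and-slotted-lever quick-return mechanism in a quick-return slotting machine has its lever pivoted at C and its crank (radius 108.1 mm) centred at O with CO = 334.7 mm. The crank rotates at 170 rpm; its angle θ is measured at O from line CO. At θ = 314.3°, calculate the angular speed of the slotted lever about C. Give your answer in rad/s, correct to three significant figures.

3.78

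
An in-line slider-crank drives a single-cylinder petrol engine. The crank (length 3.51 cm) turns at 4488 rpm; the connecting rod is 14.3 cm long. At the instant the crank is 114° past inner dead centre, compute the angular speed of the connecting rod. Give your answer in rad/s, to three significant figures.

ω = 470 rad/s (converted from 4488 rpm).
The rod makes angle φ with the slider axis where L sinφ = r sinθ; differentiating, L cosφ·φ̇ = r ω cosθ.
L cosφ = √(L² − r² sin²θ) = 0.13936 m.
|ω_rod| = r ω |cosθ| / √(L² − r² sin²θ) = 0.0351·470·0.40674/0.13936 = 48.147 rad/s.

48.1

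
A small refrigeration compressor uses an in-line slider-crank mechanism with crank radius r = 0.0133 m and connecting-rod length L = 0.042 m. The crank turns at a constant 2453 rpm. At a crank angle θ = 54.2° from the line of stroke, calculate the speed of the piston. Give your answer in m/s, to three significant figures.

3.30

ω = 2π·2453/60 = 256.9 rad/s
For an in-line slider-crank, x = r cosθ + √(L² − r² sin²θ), so v = −rω sinθ·[1 + r cosθ/√(L² − r² sin²θ)].
With r = 0.0133 m, L = 0.042 m, θ = 54.2°: √(L² − r² sin²θ) = 0.040591 m.
v = −0.0133·256.9·0.81106·[1 + 0.0133·0.58496/0.040591] = -3.3021 m/s.
|v| = 3.3021 m/s.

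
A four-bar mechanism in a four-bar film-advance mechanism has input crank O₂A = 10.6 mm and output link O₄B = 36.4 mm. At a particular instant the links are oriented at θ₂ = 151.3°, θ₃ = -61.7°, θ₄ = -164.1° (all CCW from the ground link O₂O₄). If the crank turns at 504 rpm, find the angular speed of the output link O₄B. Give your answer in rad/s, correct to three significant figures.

8.57

ω₂ = 52.78 rad/s (from 504 rpm).
Differentiating the loop-closure r₂e^{iθ₂}+r₃e^{iθ₃}=r₁+r₄e^{iθ₄} gives r₂ω₂e^{iθ₂}+r₃ω₃e^{iθ₃}=r₄ω₄e^{iθ₄}.
Eliminating the other unknown: ω₄ = r₂ω₂ sin(θ₂−θ₃) / [r₄ sin(θ₄−θ₃)].
Numerator sine = -0.54464; denominator sine = -0.97667.
Result = 0.0106·52.78·(-0.54464) / (0.0364·(-0.97667)) = +8.5708 rad/s; magnitude 8.5708 rad/s.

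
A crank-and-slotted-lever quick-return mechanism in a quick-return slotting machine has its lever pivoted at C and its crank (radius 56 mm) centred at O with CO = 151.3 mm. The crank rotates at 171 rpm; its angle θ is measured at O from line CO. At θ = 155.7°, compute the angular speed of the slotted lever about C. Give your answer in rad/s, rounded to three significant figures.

ω = 17.91 rad/s (from 171 rpm).
Crank pin A relative to C: A = (d + r cosθ, r sinθ); lever angle φ = atan2(r sinθ, d + r cosθ).
Differentiating tanφ: φ̇ = rω(d cosθ + r)/(d² + r² + 2dr cosθ).
d² + r² + 2dr cosθ = |CA|² = 0.0105834 m²;  d cosθ + r = -0.081895 m.
|ω_lever| = |0.056·17.91·-0.081895| / 0.0105834 = 7.7597 rad/s.

7.76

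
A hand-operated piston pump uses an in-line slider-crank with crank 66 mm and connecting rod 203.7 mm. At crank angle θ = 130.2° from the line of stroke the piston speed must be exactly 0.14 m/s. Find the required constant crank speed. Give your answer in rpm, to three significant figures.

For an in-line slider-crank, |v_piston| = rω|sinθ|·[1 + r cosθ/√(L² − r² sin²θ)].
With r = 0.066 m, L = 0.2037 m, θ = 130.2°: the bracketed kinematic factor |dx/dθ| = 0.03953 m.
ω = v/|dx/dθ| = 0.14/0.03953 = 3.5416 rad/s.
N = 60ω/(2π) = 33.82 rpm.

33.8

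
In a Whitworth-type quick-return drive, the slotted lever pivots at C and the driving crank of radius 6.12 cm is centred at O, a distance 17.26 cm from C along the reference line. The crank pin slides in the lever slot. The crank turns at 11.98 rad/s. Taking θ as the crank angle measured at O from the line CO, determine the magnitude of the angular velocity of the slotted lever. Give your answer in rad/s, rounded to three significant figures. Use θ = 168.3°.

6.15

ω = 11.98 rad/s
Crank pin A relative to C: A = (d + r cosθ, r sinθ); lever angle φ = atan2(r sinθ, d + r cosθ).
Differentiating tanφ: φ̇ = rω(d cosθ + r)/(d² + r² + 2dr cosθ).
d² + r² + 2dr cosθ = |CA|² = 0.0128489 m²;  d cosθ + r = -0.10781 m.
|ω_lever| = |0.0612·11.98·-0.10781| / 0.0128489 = 6.152 rad/s.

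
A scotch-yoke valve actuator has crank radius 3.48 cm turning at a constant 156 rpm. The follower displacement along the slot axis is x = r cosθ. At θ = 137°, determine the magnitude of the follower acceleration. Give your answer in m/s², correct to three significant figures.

ω = 16.34 rad/s (from 156 rpm).
x = r cosθ ⇒ ẍ = −rω² cosθ (ω constant).
|a| = rω²|cosθ| = 0.0348·(16.34)²·|cos 137°| = 6.7922 m/s².

6.79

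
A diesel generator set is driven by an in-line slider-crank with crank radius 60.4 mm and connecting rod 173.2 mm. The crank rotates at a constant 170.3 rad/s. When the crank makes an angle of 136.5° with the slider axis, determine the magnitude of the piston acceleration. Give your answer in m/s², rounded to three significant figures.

ω = 170.3 rad/s
x(θ) = r cosθ + √(L² − r² sin²θ); with ω constant, a = ω²·d²x/dθ².
d²x/dθ² = −r cosθ − r²(cos2θ)/√u − r⁴ sin²2θ/(4u^{3/2}),  u = L² − r² sin²θ = 0.0282696 m².
Substituting r = 0.0604 m, L = 0.1732 m, θ = 136.5°: d²x/dθ² = +0.041979 m.
a = ω²·d²x/dθ² = (170.3)²·(+0.041979) = +1217.5 m/s²;  |a| = 1217.5 m/s².

1220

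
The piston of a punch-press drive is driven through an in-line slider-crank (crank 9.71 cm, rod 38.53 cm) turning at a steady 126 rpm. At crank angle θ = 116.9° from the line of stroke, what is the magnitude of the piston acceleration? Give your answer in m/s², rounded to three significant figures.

10.2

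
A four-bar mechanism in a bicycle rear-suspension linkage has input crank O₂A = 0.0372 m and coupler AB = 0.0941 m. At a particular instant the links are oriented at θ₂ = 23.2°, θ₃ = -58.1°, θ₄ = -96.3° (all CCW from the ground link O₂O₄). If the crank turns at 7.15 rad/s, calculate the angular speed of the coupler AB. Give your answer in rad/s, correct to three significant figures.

ω₂ = 7.15 rad/s
Differentiating the loop-closure r₂e^{iθ₂}+r₃e^{iθ₃}=r₁+r₄e^{iθ₄} gives r₂ω₂e^{iθ₂}+r₃ω₃e^{iθ₃}=r₄ω₄e^{iθ₄}.
Eliminating the other unknown: ω₃ = r₂ω₂ sin(θ₄−θ₂) / [r₃ sin(θ₃−θ₄)].
Numerator sine = -0.87036; denominator sine = +0.61841.
Result = 0.0372·7.15·(-0.87036) / (0.0941·(+0.61841)) = -3.9781 rad/s; magnitude 3.9781 rad/s.

3.98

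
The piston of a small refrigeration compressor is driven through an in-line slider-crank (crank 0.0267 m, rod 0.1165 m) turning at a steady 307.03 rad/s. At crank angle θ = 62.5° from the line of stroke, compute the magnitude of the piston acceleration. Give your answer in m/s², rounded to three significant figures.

830

ω = 307 rad/s
x(θ) = r cosθ + √(L² − r² sin²θ); with ω constant, a = ω²·d²x/dθ².
d²x/dθ² = −r cosθ − r²(cos2θ)/√u − r⁴ sin²2θ/(4u^{3/2}),  u = L² − r² sin²θ = 0.0130114 m².
Substituting r = 0.0267 m, L = 0.1165 m, θ = 62.5°: d²x/dθ² = -0.0088014 m.
a = ω²·d²x/dθ² = (307)²·(-0.0088014) = -829.69 m/s²;  |a| = 829.69 m/s².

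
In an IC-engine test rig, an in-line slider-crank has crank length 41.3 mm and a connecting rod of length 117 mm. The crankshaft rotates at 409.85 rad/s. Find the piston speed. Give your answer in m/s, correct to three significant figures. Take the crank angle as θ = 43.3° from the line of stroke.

ω = 409.9 rad/s
For an in-line slider-crank, x = r cosθ + √(L² − r² sin²θ), so v = −rω sinθ·[1 + r cosθ/√(L² − r² sin²θ)].
With r = 0.0413 m, L = 0.117 m, θ = 43.3°: √(L² − r² sin²θ) = 0.11352 m.
v = −0.0413·409.9·0.68582·[1 + 0.0413·0.72777/0.11352] = -14.682 m/s.
|v| = 14.682 m/s.

14.7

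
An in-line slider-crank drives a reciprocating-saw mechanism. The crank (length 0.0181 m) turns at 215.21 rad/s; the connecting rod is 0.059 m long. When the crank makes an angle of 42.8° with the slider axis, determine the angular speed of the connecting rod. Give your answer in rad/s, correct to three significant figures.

ω = 215.2 rad/s
The rod makes angle φ with the slider axis where L sinφ = r sinθ; differentiating, L cosφ·φ̇ = r ω cosθ.
L cosφ = √(L² − r² sin²θ) = 0.057704 m.
|ω_rod| = r ω |cosθ| / √(L² − r² sin²θ) = 0.0181·215.2·0.73373/0.057704 = 49.53 rad/s.

49.5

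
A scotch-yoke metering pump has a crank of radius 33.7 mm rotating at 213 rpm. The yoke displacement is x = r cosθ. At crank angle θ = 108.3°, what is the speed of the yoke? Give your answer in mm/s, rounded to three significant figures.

714

ω = 22.31 rad/s (from 213 rpm).
x = r cosθ ⇒ ẋ = −rω sinθ.
|v| = rω|sinθ| = 0.0337·22.31·|sin 108.3°| = 0.71367 m/s = 713.67 mm/s.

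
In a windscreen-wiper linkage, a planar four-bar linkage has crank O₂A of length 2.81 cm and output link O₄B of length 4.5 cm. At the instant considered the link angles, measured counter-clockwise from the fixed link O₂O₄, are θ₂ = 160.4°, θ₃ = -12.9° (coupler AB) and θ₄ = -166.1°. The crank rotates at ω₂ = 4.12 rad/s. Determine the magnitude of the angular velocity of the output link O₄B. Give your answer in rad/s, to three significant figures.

0.666

ω₂ = 4.12 rad/s
Differentiating the loop-closure r₂e^{iθ₂}+r₃e^{iθ₃}=r₁+r₄e^{iθ₄} gives r₂ω₂e^{iθ₂}+r₃ω₃e^{iθ₃}=r₄ω₄e^{iθ₄}.
Eliminating the other unknown: ω₄ = r₂ω₂ sin(θ₂−θ₃) / [r₄ sin(θ₄−θ₃)].
Numerator sine = +0.11667; denominator sine = -0.45088.
Result = 0.0281·4.12·(+0.11667) / (0.045·(-0.45088)) = -0.66572 rad/s; magnitude 0.66572 rad/s.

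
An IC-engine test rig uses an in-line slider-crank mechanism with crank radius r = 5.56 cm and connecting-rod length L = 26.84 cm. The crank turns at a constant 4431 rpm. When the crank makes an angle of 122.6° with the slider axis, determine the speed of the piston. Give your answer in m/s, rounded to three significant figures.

19.3

ω = 2π·4431/60 = 464 rad/s
For an in-line slider-crank, x = r cosθ + √(L² − r² sin²θ), so v = −rω sinθ·[1 + r cosθ/√(L² − r² sin²θ)].
With r = 0.0556 m, L = 0.2684 m, θ = 122.6°: √(L² − r² sin²θ) = 0.26428 m.
v = −0.0556·464·0.84245·[1 + 0.0556·-0.53877/0.26428] = -19.271 m/s.
|v| = 19.271 m/s.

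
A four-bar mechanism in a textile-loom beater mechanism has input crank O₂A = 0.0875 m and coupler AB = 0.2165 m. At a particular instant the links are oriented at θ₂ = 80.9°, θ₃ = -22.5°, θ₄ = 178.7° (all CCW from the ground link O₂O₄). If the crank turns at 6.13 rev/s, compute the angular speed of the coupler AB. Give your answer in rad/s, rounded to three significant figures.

42.6

ω₂ = 38.52 rad/s (from 6.13 rev/s).
Differentiating the loop-closure r₂e^{iθ₂}+r₃e^{iθ₃}=r₁+r₄e^{iθ₄} gives r₂ω₂e^{iθ₂}+r₃ω₃e^{iθ₃}=r₄ω₄e^{iθ₄}.
Eliminating the other unknown: ω₃ = r₂ω₂ sin(θ₄−θ₂) / [r₃ sin(θ₃−θ₄)].
Numerator sine = +0.99075; denominator sine = +0.36162.
Result = 0.0875·38.52·(+0.99075) / (0.2165·(+0.36162)) = +42.648 rad/s; magnitude 42.648 rad/s.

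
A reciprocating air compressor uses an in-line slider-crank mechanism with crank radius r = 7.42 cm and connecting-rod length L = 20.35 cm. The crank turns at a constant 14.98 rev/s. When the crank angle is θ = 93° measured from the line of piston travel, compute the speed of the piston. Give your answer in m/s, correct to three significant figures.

6.83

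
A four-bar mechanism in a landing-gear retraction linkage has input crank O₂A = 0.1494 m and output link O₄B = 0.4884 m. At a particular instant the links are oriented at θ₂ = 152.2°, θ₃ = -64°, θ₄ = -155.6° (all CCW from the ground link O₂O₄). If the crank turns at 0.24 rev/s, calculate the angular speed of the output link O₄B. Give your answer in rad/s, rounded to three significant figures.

0.273

ω₂ = 1.508 rad/s (from 0.24 rev/s).
Differentiating the loop-closure r₂e^{iθ₂}+r₃e^{iθ₃}=r₁+r₄e^{iθ₄} gives r₂ω₂e^{iθ₂}+r₃ω₃e^{iθ₃}=r₄ω₄e^{iθ₄}.
Eliminating the other unknown: ω₄ = r₂ω₂ sin(θ₂−θ₃) / [r₄ sin(θ₄−θ₃)].
Numerator sine = -0.59061; denominator sine = -0.99961.
Result = 0.1494·1.508·(-0.59061) / (0.4884·(-0.99961)) = +0.27254 rad/s; magnitude 0.27254 rad/s.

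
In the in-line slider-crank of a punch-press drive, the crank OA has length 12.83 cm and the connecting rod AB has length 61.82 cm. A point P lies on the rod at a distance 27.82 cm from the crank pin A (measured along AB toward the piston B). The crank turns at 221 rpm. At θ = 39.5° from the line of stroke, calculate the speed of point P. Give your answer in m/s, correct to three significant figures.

2.39

ω = 23.14 rad/s.  Crank-pin speed |V_A| = rω = 2.9693 m/s, perpendicular to OA.
Rod angle: sinφ = −(r/L) sinθ ⇒ φ = -7.586°; ω_rod = −rω cosθ/√(L²−r²sin²θ) = -3.7389 rad/s.
V_P = V_A + ω_rod × AP, with AP = 0.2782 m along the rod.
Components: V_Px = −rω sinθ − a·ω_rod·sinφ = -2.026 m/s;  V_Py = rω cosθ + a·ω_rod·cosφ = +1.2601 m/s.
|V_P| = √(V_Px² + V_Py²) = 2.3859 m/s.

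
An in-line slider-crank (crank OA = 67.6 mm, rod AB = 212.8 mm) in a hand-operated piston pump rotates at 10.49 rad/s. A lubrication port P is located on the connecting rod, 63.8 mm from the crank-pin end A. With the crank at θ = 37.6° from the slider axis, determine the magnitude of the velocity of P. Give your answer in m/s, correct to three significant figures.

0.610

ω = 10.49 rad/s.  Crank-pin speed |V_A| = rω = 0.70912 m/s, perpendicular to OA.
Rod angle: sinφ = −(r/L) sinθ ⇒ φ = -11.176°; ω_rod = −rω cosθ/√(L²−r²sin²θ) = -2.6912 rad/s.
V_P = V_A + ω_rod × AP, with AP = 0.0638 m along the rod.
Components: V_Px = −rω sinθ − a·ω_rod·sinφ = -0.46595 m/s;  V_Py = rω cosθ + a·ω_rod·cosφ = +0.39339 m/s.
|V_P| = √(V_Px² + V_Py²) = 0.6098 m/s.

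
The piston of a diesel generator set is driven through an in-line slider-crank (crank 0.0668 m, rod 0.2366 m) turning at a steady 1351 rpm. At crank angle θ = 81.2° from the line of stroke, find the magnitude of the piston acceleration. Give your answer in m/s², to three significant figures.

ω = 2π·1351/60 = 141.5 rad/s
x(θ) = r cosθ + √(L² − r² sin²θ); with ω constant, a = ω²·d²x/dθ².
d²x/dθ² = −r cosθ − r²(cos2θ)/√u − r⁴ sin²2θ/(4u^{3/2}),  u = L² − r² sin²θ = 0.0516218 m².
Substituting r = 0.0668 m, L = 0.2366 m, θ = 81.2°: d²x/dθ² = +0.0084622 m.
a = ω²·d²x/dθ² = (141.5)²·(+0.0084622) = +169.38 m/s²;  |a| = 169.38 m/s².

169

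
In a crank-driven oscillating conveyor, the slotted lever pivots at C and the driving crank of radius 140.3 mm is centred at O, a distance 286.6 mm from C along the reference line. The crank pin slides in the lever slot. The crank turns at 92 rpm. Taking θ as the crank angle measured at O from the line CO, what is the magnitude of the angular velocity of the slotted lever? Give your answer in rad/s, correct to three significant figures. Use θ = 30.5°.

3.06

ω = 9.634 rad/s (from 92 rpm).
Crank pin A relative to C: A = (d + r cosθ, r sinθ); lever angle φ = atan2(r sinθ, d + r cosθ).
Differentiating tanφ: φ̇ = rω(d cosθ + r)/(d² + r² + 2dr cosθ).
d² + r² + 2dr cosθ = |CA|² = 0.171116 m²;  d cosθ + r = +0.38724 m.
|ω_lever| = |0.1403·9.634·+0.38724| / 0.171116 = 3.0589 rad/s.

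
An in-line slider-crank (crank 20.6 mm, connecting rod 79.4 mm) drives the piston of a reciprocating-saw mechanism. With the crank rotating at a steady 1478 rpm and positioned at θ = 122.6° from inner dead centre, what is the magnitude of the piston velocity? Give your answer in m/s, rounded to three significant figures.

ω = 2π·1478/60 = 154.8 rad/s
For an in-line slider-crank, x = r cosθ + √(L² − r² sin²θ), so v = −rω sinθ·[1 + r cosθ/√(L² − r² sin²θ)].
With r = 0.0206 m, L = 0.0794 m, θ = 122.6°: √(L² − r² sin²θ) = 0.07748 m.
v = −0.0206·154.8·0.84245·[1 + 0.0206·-0.53877/0.07748] = -2.3013 m/s.
|v| = 2.3013 m/s.

2.30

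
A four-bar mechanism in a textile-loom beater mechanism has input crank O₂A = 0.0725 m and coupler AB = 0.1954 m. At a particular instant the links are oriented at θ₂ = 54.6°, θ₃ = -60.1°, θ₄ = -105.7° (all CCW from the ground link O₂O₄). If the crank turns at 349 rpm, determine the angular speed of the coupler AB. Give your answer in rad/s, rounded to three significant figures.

6.40

ω₂ = 36.55 rad/s (from 349 rpm).
Differentiating the loop-closure r₂e^{iθ₂}+r₃e^{iθ₃}=r₁+r₄e^{iθ₄} gives r₂ω₂e^{iθ₂}+r₃ω₃e^{iθ₃}=r₄ω₄e^{iθ₄}.
Eliminating the other unknown: ω₃ = r₂ω₂ sin(θ₄−θ₂) / [r₃ sin(θ₃−θ₄)].
Numerator sine = -0.33710; denominator sine = +0.71447.
Result = 0.0725·36.55·(-0.33710) / (0.1954·(+0.71447)) = -6.3979 rad/s; magnitude 6.3979 rad/s.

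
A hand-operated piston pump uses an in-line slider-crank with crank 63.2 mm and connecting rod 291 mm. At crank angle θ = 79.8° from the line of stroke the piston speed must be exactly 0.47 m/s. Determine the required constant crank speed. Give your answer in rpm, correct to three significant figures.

69.4

For an in-line slider-crank, |v_piston| = rω|sinθ|·[1 + r cosθ/√(L² − r² sin²θ)].
With r = 0.0632 m, L = 0.291 m, θ = 79.8°: the bracketed kinematic factor |dx/dθ| = 0.06465 m.
ω = v/|dx/dθ| = 0.47/0.06465 = 7.2699 rad/s.
N = 60ω/(2π) = 69.423 rpm.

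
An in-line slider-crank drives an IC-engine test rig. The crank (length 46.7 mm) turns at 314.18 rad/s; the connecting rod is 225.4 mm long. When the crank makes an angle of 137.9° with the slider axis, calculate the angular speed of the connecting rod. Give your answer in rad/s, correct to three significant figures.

48.8

ω = 314.2 rad/s
The rod makes angle φ with the slider axis where L sinφ = r sinθ; differentiating, L cosφ·φ̇ = r ω cosθ.
L cosφ = √(L² − r² sin²θ) = 0.22321 m.
|ω_rod| = r ω |cosθ| / √(L² − r² sin²θ) = 0.0467·314.2·0.74198/0.22321 = 48.771 rad/s.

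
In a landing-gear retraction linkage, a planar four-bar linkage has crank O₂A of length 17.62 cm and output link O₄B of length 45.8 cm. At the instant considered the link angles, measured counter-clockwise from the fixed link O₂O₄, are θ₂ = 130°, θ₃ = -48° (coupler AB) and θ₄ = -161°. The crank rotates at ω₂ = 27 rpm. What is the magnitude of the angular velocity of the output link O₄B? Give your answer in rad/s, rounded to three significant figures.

ω₂ = 2.827 rad/s (from 27 rpm).
Differentiating the loop-closure r₂e^{iθ₂}+r₃e^{iθ₃}=r₁+r₄e^{iθ₄} gives r₂ω₂e^{iθ₂}+r₃ω₃e^{iθ₃}=r₄ω₄e^{iθ₄}.
Eliminating the other unknown: ω₄ = r₂ω₂ sin(θ₂−θ₃) / [r₄ sin(θ₄−θ₃)].
Numerator sine = +0.03490; denominator sine = -0.92050.
Result = 0.1762·2.827·(+0.03490) / (0.458·(-0.92050)) = -0.041241 rad/s; magnitude 0.041241 rad/s.

0.0412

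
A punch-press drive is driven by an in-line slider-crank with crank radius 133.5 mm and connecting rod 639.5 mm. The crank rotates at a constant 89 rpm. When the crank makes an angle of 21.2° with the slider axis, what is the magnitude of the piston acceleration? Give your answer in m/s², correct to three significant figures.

12.6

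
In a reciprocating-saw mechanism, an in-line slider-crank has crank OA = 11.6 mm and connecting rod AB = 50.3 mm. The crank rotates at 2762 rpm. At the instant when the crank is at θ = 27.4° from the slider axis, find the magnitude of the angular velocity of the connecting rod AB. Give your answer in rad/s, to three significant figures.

59.6

ω = 289.2 rad/s (converted from 2762 rpm).
The rod makes angle φ with the slider axis where L sinφ = r sinθ; differentiating, L cosφ·φ̇ = r ω cosθ.
L cosφ = √(L² − r² sin²θ) = 0.050016 m.
|ω_rod| = r ω |cosθ| / √(L² − r² sin²θ) = 0.0116·289.2·0.88782/0.050016 = 59.556 rad/s.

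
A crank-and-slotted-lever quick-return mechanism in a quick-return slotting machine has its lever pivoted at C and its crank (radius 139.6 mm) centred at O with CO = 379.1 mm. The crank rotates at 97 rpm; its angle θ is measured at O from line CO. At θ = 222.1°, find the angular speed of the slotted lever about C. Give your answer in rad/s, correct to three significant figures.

2.37

ω = 10.16 rad/s (from 97 rpm).
Crank pin A relative to C: A = (d + r cosθ, r sinθ); lever angle φ = atan2(r sinθ, d + r cosθ).
Differentiating tanφ: φ̇ = rω(d cosθ + r)/(d² + r² + 2dr cosθ).
d² + r² + 2dr cosθ = |CA|² = 0.0846707 m²;  d cosθ + r = -0.14168 m.
|ω_lever| = |0.1396·10.16·-0.14168| / 0.0846707 = 2.3728 rad/s.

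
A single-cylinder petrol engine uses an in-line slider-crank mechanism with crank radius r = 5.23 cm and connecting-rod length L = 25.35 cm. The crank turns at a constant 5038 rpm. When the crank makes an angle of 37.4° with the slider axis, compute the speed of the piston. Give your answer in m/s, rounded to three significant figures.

ω = 2π·5038/60 = 527.6 rad/s
For an in-line slider-crank, x = r cosθ + √(L² − r² sin²θ), so v = −rω sinθ·[1 + r cosθ/√(L² − r² sin²θ)].
With r = 0.0523 m, L = 0.2535 m, θ = 37.4°: √(L² − r² sin²θ) = 0.2515 m.
v = −0.0523·527.6·0.60738·[1 + 0.0523·0.79441/0.2515] = -19.527 m/s.
|v| = 19.527 m/s.

19.5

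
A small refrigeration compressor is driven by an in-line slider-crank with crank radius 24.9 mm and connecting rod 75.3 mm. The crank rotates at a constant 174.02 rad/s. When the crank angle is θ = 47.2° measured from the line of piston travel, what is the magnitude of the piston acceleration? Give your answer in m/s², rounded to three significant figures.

500

ω = 174 rad/s
x(θ) = r cosθ + √(L² − r² sin²θ); with ω constant, a = ω²·d²x/dθ².
d²x/dθ² = −r cosθ − r²(cos2θ)/√u − r⁴ sin²2θ/(4u^{3/2}),  u = L² − r² sin²θ = 0.0053363 m².
Substituting r = 0.0249 m, L = 0.0753 m, θ = 47.2°: d²x/dθ² = -0.016512 m.
a = ω²·d²x/dθ² = (174)²·(-0.016512) = -500.03 m/s²;  |a| = 500.03 m/s².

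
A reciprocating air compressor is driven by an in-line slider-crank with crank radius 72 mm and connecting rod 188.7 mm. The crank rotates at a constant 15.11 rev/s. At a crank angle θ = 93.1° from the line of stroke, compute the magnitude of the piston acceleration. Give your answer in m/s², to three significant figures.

301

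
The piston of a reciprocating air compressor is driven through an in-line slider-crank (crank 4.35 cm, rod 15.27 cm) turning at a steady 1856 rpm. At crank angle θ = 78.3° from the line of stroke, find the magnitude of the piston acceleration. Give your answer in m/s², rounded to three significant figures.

112

ω = 2π·1856/60 = 194.4 rad/s
x(θ) = r cosθ + √(L² − r² sin²θ); with ω constant, a = ω²·d²x/dθ².
d²x/dθ² = −r cosθ − r²(cos2θ)/√u − r⁴ sin²2θ/(4u^{3/2}),  u = L² − r² sin²θ = 0.0215029 m².
Substituting r = 0.0435 m, L = 0.1527 m, θ = 78.3°: d²x/dθ² = +0.0029768 m.
a = ω²·d²x/dθ² = (194.4)²·(+0.0029768) = +112.45 m/s²;  |a| = 112.45 m/s².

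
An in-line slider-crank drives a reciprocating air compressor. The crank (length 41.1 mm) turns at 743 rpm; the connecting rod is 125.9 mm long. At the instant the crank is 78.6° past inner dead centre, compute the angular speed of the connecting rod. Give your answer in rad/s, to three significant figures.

ω = 77.81 rad/s (converted from 743 rpm).
The rod makes angle φ with the slider axis where L sinφ = r sinθ; differentiating, L cosφ·φ̇ = r ω cosθ.
L cosφ = √(L² − r² sin²θ) = 0.11928 m.
|ω_rod| = r ω |cosθ| / √(L² − r² sin²θ) = 0.0411·77.81·0.19766/0.11928 = 5.2992 rad/s.

5.30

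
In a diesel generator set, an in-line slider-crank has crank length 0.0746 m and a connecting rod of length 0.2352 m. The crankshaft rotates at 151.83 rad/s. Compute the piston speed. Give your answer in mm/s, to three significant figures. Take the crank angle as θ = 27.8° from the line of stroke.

6780

ω = 151.8 rad/s
For an in-line slider-crank, x = r cosθ + √(L² − r² sin²θ), so v = −rω sinθ·[1 + r cosθ/√(L² − r² sin²θ)].
With r = 0.0746 m, L = 0.2352 m, θ = 27.8°: √(L² − r² sin²θ) = 0.23261 m.
v = −0.0746·151.8·0.46639·[1 + 0.0746·0.88458/0.23261] = -6.7811 m/s.
|v| = 6.7811 m/s = 6781.1 mm/s.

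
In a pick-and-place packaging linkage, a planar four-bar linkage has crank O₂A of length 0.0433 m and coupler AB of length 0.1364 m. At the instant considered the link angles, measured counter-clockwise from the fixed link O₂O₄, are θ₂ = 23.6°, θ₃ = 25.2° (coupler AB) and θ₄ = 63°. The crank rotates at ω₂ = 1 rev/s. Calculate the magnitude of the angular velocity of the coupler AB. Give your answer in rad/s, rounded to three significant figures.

2.07

ω₂ = 6.283 rad/s (from 1 rev/s).
Differentiating the loop-closure r₂e^{iθ₂}+r₃e^{iθ₃}=r₁+r₄e^{iθ₄} gives r₂ω₂e^{iθ₂}+r₃ω₃e^{iθ₃}=r₄ω₄e^{iθ₄}.
Eliminating the other unknown: ω₃ = r₂ω₂ sin(θ₄−θ₂) / [r₃ sin(θ₃−θ₄)].
Numerator sine = +0.63473; denominator sine = -0.61291.
Result = 0.0433·6.283·(+0.63473) / (0.1364·(-0.61291)) = -2.0656 rad/s; magnitude 2.0656 rad/s.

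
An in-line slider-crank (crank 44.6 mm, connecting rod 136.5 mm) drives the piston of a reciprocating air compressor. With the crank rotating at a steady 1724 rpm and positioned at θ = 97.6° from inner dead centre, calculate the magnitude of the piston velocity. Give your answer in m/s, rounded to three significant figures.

7.62

ω = 2π·1724/60 = 180.5 rad/s
For an in-line slider-crank, x = r cosθ + √(L² − r² sin²θ), so v = −rω sinθ·[1 + r cosθ/√(L² − r² sin²θ)].
With r = 0.0446 m, L = 0.1365 m, θ = 97.6°: √(L² − r² sin²θ) = 0.12914 m.
v = −0.0446·180.5·0.99122·[1 + 0.0446·-0.13226/0.12914] = -7.6167 m/s.
|v| = 7.6167 m/s.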